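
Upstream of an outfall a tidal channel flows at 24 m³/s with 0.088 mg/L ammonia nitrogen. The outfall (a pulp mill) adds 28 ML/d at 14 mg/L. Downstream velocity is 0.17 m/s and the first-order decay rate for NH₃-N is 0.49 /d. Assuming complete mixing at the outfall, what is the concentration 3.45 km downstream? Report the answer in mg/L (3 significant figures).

0.244 mg/L

28 ML/d = 0.3241 m³/s.
After complete mixing, C₀ = (0.3241·14 + 24·0.088) / 24.32 = 0.2734 mg/L.
Travel time t = 3450 m / 0.17 m/s = 2.029e+04 s = 0.2349 d.
C = 0.2734·exp(−0.49·0.2349) = 0.2734·0.8913 = 0.2436 mg/L.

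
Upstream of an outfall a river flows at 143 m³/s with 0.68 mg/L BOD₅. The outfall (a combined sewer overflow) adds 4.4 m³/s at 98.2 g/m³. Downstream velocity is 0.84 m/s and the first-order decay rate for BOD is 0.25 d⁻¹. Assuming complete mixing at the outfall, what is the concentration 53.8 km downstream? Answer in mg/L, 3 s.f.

After complete mixing, C₀ = (4.4·98.2 + 143·0.68) / 147.4 = 3.591 mg/L.
Travel time t = 5.38e+04 m / 0.84 m/s = 6.405e+04 s = 0.7413 d.
C = 3.591·exp(−0.25·0.7413) = 3.591·0.8308 = 2.984 mg/L.

2.98 mg/L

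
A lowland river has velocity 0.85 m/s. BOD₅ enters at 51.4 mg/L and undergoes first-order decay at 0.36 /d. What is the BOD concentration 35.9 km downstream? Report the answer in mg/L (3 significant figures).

43.1 mg/L

Travel time t = 35.9 km / 0.85 m/s = 3.59e+04/0.85 = 4.224e+04 s = 0.4888 d.
First-order decay: C = 51.4·exp(−0.36·0.4888) = 51.4·0.8386 = 43.11 mg/L.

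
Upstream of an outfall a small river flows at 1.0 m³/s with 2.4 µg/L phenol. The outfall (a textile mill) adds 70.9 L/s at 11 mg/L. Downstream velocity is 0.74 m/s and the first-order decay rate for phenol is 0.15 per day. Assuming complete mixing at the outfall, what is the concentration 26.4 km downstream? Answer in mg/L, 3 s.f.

70.9 L/s = 0.0709 m³/s.
2.4 µg/L = 0.0024 mg/L.
After complete mixing, C₀ = (0.0709·11 + 1·0.0024) / 1.071 = 0.7305 mg/L.
Travel time t = 2.64e+04 m / 0.74 m/s = 3.568e+04 s = 0.4129 d.
C = 0.7305·exp(−0.15·0.4129) = 0.7305·0.9399 = 0.6866 mg/L.

0.687 mg/L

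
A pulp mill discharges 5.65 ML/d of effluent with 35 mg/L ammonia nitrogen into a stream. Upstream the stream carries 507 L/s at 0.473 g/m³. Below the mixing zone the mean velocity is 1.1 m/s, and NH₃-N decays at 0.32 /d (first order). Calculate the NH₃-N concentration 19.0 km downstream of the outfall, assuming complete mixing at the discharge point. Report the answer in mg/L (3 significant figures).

5.65 ML/d = 0.06539 m³/s.
507 L/s = 0.507 m³/s.
After complete mixing, C₀ = (0.06539·35 + 0.507·0.473) / 0.5724 = 4.418 mg/L.
Travel time t = 1.9e+04 m / 1.1 m/s = 1.727e+04 s = 0.1999 d.
C = 4.418·exp(−0.32·0.1999) = 4.418·0.938 = 4.144 mg/L.

4.14 mg/L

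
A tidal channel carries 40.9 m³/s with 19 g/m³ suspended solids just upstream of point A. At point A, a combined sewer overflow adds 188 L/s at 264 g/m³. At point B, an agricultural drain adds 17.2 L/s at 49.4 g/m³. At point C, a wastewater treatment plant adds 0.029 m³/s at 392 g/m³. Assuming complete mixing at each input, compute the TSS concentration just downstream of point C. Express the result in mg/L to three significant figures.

188 L/s = 0.188 m³/s.
After input A: C = (40.9·19 + 0.188·264) / 41.09 = 20.12 mg/L.
17.2 L/s = 0.0172 m³/s.
After input B: C = (41.09·20.12 + 0.0172·49.4) / 41.11 = 20.13 mg/L.
After input C: C = (41.11·20.13 + 0.029·392) / 41.13 = 20.4 mg/L.

20.4 mg/L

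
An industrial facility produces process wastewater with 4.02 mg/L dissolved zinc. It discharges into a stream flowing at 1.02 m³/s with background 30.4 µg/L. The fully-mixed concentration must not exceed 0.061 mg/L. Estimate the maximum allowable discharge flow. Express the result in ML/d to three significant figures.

0.681 ML/d

30.4 µg/L = 0.0304 mg/L.
Mass balance at complete mixing: C_std·(Q_w + Q_r) = Q_w·C_e + Q_r·C_b.
Rearranging, Q_w = Q_r·(C_std − C_b)/(C_e − C_std) = 1.02·(0.061 − 0.0304) / (4.02 − 0.061) = 0.007884 m³/s.
= 0.6812 ML/d.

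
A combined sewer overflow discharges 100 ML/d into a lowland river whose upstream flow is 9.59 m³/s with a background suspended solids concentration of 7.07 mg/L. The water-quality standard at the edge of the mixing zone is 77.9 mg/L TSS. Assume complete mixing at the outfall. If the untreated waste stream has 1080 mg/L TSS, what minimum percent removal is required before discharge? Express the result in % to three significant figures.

100 ML/d = 1.157 m³/s.
Mass balance: 77.9·10.75 = 1.157·Cₑ + 9.59·7.07.
Cₑ = (837.2 − 67.8) / 1.157 = 664.8 mg/L.
Required removal = 1 − 664.8/1080 = 38.45 %.

38.4 %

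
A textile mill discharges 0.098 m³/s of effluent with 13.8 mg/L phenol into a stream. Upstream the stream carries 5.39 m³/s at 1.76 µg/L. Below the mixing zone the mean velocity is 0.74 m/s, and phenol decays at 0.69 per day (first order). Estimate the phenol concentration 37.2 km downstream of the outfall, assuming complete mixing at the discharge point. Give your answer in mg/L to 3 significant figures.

1.76 µg/L = 0.00176 mg/L.
After complete mixing, C₀ = (0.098·13.8 + 5.39·0.00176) / 5.488 = 0.2482 mg/L.
Travel time t = 3.72e+04 m / 0.74 m/s = 5.027e+04 s = 0.5818 d.
C = 0.2482·exp(−0.69·0.5818) = 0.2482·0.6693 = 0.1661 mg/L.

0.166 mg/L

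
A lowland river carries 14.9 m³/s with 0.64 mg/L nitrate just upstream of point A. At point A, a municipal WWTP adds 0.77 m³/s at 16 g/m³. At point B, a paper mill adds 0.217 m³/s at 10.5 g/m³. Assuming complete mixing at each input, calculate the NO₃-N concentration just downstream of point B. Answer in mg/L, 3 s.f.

After input A: C = (14.9·0.64 + 0.77·16) / 15.67 = 1.395 mg/L.
After input B: C = (15.67·1.395 + 0.217·10.5) / 15.89 = 1.519 mg/L.

1.52 mg/L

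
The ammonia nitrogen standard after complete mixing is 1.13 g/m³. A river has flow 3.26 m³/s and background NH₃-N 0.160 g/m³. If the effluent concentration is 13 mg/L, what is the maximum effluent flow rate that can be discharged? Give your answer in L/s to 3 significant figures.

Mass balance at complete mixing: C_std·(Q_w + Q_r) = Q_w·C_e + Q_r·C_b.
Rearranging, Q_w = Q_r·(C_std − C_b)/(C_e − C_std) = 3.26·(1.13 − 0.16) / (13 − 1.13) = 0.2664 m³/s.
= 266.4 L/s.

266 L/s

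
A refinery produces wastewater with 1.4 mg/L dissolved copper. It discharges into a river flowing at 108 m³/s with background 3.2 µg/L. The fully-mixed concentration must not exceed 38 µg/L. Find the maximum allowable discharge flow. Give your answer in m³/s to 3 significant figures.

3.2 µg/L = 0.0032 mg/L.
38 µg/L = 0.038 mg/L.
Mass balance at complete mixing: C_std·(Q_w + Q_r) = Q_w·C_e + Q_r·C_b.
Rearranging, Q_w = Q_r·(C_std − C_b)/(C_e − C_std) = 108·(0.038 − 0.0032) / (1.4 − 0.038) = 2.759 m³/s.

2.76 m³/s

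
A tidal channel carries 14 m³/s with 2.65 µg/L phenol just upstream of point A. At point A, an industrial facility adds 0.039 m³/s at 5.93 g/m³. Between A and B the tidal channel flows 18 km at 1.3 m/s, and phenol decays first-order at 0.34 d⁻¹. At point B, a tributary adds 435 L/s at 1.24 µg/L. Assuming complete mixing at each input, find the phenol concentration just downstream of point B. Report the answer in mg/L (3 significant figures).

2.65 µg/L = 0.00265 mg/L.
After input A: C = (14·0.00265 + 0.039·5.93) / 14.04 = 0.01912 mg/L.
Over the 18 km reach to input B (t = 1.385e+04 s = 0.1603 d), decay gives C = 0.01912·exp(−0.34·0.1603) = 0.0181 mg/L.
435 L/s = 0.435 m³/s.
1.24 µg/L = 0.00124 mg/L.
After input B: C = (14.04·0.0181 + 0.435·0.00124) / 14.47 = 0.0176 mg/L.

0.0176 mg/L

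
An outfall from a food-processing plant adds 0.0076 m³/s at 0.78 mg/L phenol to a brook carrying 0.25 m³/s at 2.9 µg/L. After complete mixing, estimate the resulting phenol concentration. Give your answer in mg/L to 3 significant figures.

2.9 µg/L = 0.0029 mg/L.
By mass balance at complete mixing, C = (0.0076·0.78 + 0.25·0.0029) / (0.0076 + 0.25) = 0.006653/0.2576 = 0.02583 mg/L.

0.0258 mg/L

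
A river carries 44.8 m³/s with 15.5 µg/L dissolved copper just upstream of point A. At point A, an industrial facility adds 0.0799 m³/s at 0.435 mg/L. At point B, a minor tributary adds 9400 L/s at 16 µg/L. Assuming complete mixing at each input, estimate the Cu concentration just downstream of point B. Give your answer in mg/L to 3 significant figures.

15.5 µg/L = 0.0155 mg/L.
After input A: C = (44.8·0.0155 + 0.0799·0.435) / 44.88 = 0.01625 mg/L.
9400 L/s = 9.4 m³/s.
16 µg/L = 0.016 mg/L.
After input B: C = (44.88·0.01625 + 9.4·0.016) / 54.28 = 0.0162 mg/L.

0.0162 mg/L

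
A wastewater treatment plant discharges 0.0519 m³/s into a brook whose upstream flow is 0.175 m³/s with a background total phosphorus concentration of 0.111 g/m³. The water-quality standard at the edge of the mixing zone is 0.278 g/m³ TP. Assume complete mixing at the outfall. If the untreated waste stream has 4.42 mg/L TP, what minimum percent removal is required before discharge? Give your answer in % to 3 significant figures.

81.0 %

Mass balance: 0.278·0.2269 = 0.0519·Cₑ + 0.175·0.111.
Cₑ = (0.06308 − 0.01942) / 0.0519 = 0.8411 mg/L.
Required removal = 1 − 0.8411/4.42 = 80.97 %.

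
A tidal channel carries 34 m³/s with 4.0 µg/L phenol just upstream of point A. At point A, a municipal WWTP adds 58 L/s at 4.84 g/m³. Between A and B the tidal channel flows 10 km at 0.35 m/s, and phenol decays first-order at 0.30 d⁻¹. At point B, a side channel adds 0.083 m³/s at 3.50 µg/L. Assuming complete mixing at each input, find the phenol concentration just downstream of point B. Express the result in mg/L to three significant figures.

4.0 µg/L = 0.004 mg/L.
58 L/s = 0.058 m³/s.
After input A: C = (34·0.004 + 0.058·4.84) / 34.06 = 0.01224 mg/L.
Over the 10 km reach to input B (t = 2.857e+04 s = 0.3307 d), decay gives C = 0.01224·exp(−0.30·0.3307) = 0.01108 mg/L.
3.50 µg/L = 0.0035 mg/L.
After input B: C = (34.06·0.01108 + 0.083·0.0035) / 34.14 = 0.01106 mg/L.

0.0111 mg/L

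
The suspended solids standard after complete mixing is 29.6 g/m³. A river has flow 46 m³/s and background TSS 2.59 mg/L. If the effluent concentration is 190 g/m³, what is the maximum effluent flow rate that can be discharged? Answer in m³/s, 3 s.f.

Mass balance at complete mixing: C_std·(Q_w + Q_r) = Q_w·C_e + Q_r·C_b.
Rearranging, Q_w = Q_r·(C_std − C_b)/(C_e − C_std) = 46·(29.6 − 2.59) / (190 − 29.6) = 7.746 m³/s.

7.75 m³/s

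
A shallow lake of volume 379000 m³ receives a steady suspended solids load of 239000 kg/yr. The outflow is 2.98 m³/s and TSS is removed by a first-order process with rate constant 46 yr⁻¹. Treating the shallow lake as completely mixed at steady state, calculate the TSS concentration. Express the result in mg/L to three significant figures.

Outflow Q = 2.98 m³/s × 3.156e+07 s/yr = 9.404e+07 m³/yr.
Steady-state CSTR mass balance: W = Q·C + k·V·C, so C = W/(Q + kV).
Q + kV = 9.404e+07 + 46·379000 = 1.115e+08 m³/yr.
C = 239000/1.115e+08 = 0.002144 kg/m³ = 2.144 mg/L.

2.14 mg/L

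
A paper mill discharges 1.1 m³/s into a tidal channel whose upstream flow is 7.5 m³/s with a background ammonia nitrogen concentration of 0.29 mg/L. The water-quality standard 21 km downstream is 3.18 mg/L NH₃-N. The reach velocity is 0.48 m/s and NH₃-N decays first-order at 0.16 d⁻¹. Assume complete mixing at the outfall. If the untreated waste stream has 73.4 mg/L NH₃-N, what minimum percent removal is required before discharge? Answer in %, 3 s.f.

66.0 %

Travel time to the compliance point: t = 2.1e+04/0.48 = 4.375e+04 s = 0.5064 d; decay factor exp(−0.16·0.5064) = 0.9222.
So the concentration just after mixing may be at most 3.18/0.9222 = 3.448 mg/L.
Mass balance: 3.448·8.6 = 1.1·Cₑ + 7.5·0.29.
Cₑ = (29.66 − 2.175) / 1.1 = 24.98 mg/L.
Required removal = 1 − 24.98/73.4 = 65.96 %.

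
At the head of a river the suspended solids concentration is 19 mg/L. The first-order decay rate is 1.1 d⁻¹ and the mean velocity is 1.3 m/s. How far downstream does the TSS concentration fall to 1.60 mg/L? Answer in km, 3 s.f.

253 km

From C = C₀·e^(−kt), t = ln(C₀/C)/k = ln(19/1.60)/1.1 = 2.474/1.1 = 2.249 d.
Distance = v·t = 1.3 m/s × 1.944e+05 s = 2.527e+05 m = 252.7 km.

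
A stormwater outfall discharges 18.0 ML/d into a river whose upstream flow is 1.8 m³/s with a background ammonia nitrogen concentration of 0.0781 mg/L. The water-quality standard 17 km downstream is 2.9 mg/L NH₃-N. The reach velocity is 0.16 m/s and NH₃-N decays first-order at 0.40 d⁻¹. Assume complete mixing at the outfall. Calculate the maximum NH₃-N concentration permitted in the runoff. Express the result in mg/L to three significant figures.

18.0 ML/d = 0.2083 m³/s.
Travel time to the compliance point: t = 1.7e+04/0.16 = 1.062e+05 s = 1.23 d; decay factor exp(−0.40·1.23) = 0.6115.
So the concentration just after mixing may be at most 2.9/0.6115 = 4.743 mg/L.
Mass balance: 4.743·2.008 = 0.2083·Cₑ + 1.8·0.0781.
Cₑ = (9.525 − 0.1406) / 0.2083 = 45.04 mg/L.

45.0 mg/L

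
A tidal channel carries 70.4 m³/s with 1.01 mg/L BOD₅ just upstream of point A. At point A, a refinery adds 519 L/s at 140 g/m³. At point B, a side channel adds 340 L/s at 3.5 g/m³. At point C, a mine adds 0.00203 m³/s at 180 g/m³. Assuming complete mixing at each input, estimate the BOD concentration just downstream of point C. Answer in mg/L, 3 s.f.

519 L/s = 0.519 m³/s.
After input A: C = (70.4·1.01 + 0.519·140) / 70.92 = 2.027 mg/L.
340 L/s = 0.34 m³/s.
After input B: C = (70.92·2.027 + 0.34·3.5) / 71.26 = 2.034 mg/L.
After input C: C = (71.26·2.034 + 0.00203·180) / 71.26 = 2.039 mg/L.

2.04 mg/L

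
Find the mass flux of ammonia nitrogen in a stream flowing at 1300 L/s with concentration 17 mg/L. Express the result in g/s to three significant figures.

22.1 g/s

1300 L/s = 1.3 m³/s.
Mass flux = Q·C = 1.3 m³/s × 17 g/m³ = 22.1 g/s.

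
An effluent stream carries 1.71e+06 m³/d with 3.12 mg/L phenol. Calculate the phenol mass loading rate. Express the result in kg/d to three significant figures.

1.71e+06 m³/d = 19.79 m³/s.
Mass flux = Q·C = 19.79 m³/s × 3.12 g/m³ = 61.75 g/s.
= 61.75 g/s × 86.4 = 5335 kg/d.

5340 kg/d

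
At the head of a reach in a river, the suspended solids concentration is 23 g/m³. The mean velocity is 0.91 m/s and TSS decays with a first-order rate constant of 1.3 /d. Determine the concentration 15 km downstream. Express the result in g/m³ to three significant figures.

Travel time t = 15 km / 0.91 m/s = 1.5e+04/0.91 = 1.648e+04 s = 0.1908 d.
First-order decay: C = 23·exp(−1.3·0.1908) = 23·0.7803 = 17.95 g/m³.

17.9 g/m³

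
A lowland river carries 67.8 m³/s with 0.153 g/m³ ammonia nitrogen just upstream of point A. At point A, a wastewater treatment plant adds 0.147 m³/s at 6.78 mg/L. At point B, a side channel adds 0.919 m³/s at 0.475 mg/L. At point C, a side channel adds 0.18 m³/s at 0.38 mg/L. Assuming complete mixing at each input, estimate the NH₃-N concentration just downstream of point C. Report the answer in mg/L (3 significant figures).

After input A: C = (67.8·0.153 + 0.147·6.78) / 67.95 = 0.1673 mg/L.
After input B: C = (67.95·0.1673 + 0.919·0.475) / 68.87 = 0.1714 mg/L.
After input C: C = (68.87·0.1714 + 0.18·0.38) / 69.05 = 0.172 mg/L.

0.172 mg/L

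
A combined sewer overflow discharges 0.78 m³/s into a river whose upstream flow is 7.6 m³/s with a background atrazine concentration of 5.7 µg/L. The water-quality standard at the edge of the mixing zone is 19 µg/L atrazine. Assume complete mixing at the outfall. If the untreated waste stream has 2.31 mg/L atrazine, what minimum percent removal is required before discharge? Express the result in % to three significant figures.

5.7 µg/L = 0.0057 mg/L.
19 µg/L = 0.019 mg/L.
Mass balance: 0.019·8.38 = 0.78·Cₑ + 7.6·0.0057.
Cₑ = (0.1592 − 0.04332) / 0.78 = 0.1486 mg/L.
Required removal = 1 − 0.1486/2.31 = 93.57 %.

93.6 %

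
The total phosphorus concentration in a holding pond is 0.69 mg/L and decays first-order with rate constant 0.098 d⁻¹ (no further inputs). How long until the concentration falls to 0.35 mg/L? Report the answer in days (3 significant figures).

t = ln(C₀/C)/k = ln(0.69/0.35)/0.098 = 0.6788/0.098 = 6.926 d.

6.93 d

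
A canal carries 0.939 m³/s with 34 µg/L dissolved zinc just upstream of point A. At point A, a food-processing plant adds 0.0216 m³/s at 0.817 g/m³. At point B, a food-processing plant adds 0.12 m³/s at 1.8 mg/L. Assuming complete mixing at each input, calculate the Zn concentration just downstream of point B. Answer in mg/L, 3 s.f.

34 µg/L = 0.034 mg/L.
After input A: C = (0.939·0.034 + 0.0216·0.817) / 0.9606 = 0.05161 mg/L.
After input B: C = (0.9606·0.05161 + 0.12·1.8) / 1.081 = 0.2458 mg/L.

0.246 mg/L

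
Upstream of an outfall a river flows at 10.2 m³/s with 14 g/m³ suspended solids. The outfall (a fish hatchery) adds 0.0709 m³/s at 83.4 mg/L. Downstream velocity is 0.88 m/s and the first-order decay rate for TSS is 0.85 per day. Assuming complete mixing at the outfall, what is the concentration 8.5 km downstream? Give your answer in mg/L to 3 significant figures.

After complete mixing, C₀ = (0.0709·83.4 + 10.2·14) / 10.27 = 14.48 mg/L.
Travel time t = 8500 m / 0.88 m/s = 9659 s = 0.1118 d.
C = 14.48·exp(−0.85·0.1118) = 14.48·0.9093 = 13.17 mg/L.

13.2 mg/L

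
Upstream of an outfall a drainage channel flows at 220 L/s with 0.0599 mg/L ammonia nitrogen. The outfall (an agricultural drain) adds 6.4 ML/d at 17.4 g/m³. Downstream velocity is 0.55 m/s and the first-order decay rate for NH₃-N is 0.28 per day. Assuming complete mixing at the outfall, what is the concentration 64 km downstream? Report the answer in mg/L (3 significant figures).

6.4 ML/d = 0.07407 m³/s.
220 L/s = 0.22 m³/s.
After complete mixing, C₀ = (0.07407·17.4 + 0.22·0.0599) / 0.2941 = 4.428 mg/L.
Travel time t = 6.4e+04 m / 0.55 m/s = 1.164e+05 s = 1.347 d.
C = 4.428·exp(−0.28·1.347) = 4.428·0.6858 = 3.037 mg/L.

3.04 mg/L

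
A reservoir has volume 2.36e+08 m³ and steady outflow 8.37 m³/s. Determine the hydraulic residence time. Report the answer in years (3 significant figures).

Q = 8.37 m³/s × 3.156e+07 s/yr = 2.641e+08 m³/yr.
Hydraulic residence time τ = V/Q = 2.36e+08/2.641e+08 = 0.8935 yr.

0.893 yr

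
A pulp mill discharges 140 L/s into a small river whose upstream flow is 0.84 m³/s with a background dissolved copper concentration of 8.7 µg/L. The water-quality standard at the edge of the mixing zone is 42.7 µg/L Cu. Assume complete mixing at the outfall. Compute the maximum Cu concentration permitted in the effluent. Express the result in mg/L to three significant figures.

140 L/s = 0.14 m³/s.
8.7 µg/L = 0.0087 mg/L.
42.7 µg/L = 0.0427 mg/L.
Mass balance: 0.0427·0.98 = 0.14·Cₑ + 0.84·0.0087.
Cₑ = (0.04185 − 0.007308) / 0.14 = 0.2467 mg/L.

0.247 mg/L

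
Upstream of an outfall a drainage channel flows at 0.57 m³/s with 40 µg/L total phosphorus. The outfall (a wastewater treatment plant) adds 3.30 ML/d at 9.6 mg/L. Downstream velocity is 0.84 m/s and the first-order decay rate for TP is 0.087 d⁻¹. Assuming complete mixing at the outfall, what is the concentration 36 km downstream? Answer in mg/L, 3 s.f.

0.613 mg/L

3.30 ML/d = 0.03819 m³/s.
40 µg/L = 0.04 mg/L.
After complete mixing, C₀ = (0.03819·9.6 + 0.57·0.04) / 0.6082 = 0.6404 mg/L.
Travel time t = 3.6e+04 m / 0.84 m/s = 4.286e+04 s = 0.496 d.
C = 0.6404·exp(−0.087·0.496) = 0.6404·0.9578 = 0.6133 mg/L.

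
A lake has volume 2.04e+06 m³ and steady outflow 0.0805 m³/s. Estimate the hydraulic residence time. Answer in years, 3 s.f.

Q = 0.0805 m³/s × 3.156e+07 s/yr = 2.54e+06 m³/yr.
Hydraulic residence time τ = V/Q = 2.04e+06/2.54e+06 = 0.803 yr.

0.803 yr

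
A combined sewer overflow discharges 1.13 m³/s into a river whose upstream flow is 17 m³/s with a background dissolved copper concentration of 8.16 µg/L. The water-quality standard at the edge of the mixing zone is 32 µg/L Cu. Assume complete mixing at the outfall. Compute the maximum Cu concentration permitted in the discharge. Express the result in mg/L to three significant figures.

0.391 mg/L

8.16 µg/L = 0.00816 mg/L.
32 µg/L = 0.032 mg/L.
Mass balance: 0.032·18.13 = 1.13·Cₑ + 17·0.00816.
Cₑ = (0.5802 − 0.1387) / 1.13 = 0.3907 mg/L.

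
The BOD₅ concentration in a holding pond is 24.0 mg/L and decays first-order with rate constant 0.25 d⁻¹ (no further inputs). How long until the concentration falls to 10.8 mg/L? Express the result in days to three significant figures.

t = ln(C₀/C)/k = ln(24.0/10.8)/0.25 = 0.7985/0.25 = 3.194 d.

3.19 d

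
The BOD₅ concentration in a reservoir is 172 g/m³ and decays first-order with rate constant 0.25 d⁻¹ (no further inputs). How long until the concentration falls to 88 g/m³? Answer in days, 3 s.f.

t = ln(C₀/C)/k = ln(172/88)/0.25 = 0.6702/0.25 = 2.681 d.

2.68 d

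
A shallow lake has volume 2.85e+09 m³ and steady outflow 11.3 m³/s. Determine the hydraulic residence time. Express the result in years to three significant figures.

7.99 yr

Q = 11.3 m³/s × 3.156e+07 s/yr = 3.566e+08 m³/yr.
Hydraulic residence time τ = V/Q = 2.85e+09/3.566e+08 = 7.992 yr.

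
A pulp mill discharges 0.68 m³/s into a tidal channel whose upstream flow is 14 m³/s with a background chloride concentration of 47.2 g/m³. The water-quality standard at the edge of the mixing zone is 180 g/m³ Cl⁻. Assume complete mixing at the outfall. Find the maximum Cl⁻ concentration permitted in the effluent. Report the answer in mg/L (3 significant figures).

Mass balance: 180·14.68 = 0.68·Cₑ + 14·47.2.
Cₑ = (2642 − 660.8) / 0.68 = 2914 mg/L.

2910 mg/L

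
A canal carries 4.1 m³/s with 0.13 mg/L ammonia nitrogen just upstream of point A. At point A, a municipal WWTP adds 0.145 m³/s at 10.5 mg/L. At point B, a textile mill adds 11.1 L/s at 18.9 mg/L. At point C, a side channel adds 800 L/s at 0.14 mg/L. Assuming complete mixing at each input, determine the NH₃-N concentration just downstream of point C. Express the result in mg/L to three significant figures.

After input A: C = (4.1·0.13 + 0.145·10.5) / 4.245 = 0.4842 mg/L.
11.1 L/s = 0.0111 m³/s.
After input B: C = (4.245·0.4842 + 0.0111·18.9) / 4.256 = 0.5322 mg/L.
800 L/s = 0.8 m³/s.
After input C: C = (4.256·0.5322 + 0.8·0.14) / 5.056 = 0.4702 mg/L.

0.470 mg/L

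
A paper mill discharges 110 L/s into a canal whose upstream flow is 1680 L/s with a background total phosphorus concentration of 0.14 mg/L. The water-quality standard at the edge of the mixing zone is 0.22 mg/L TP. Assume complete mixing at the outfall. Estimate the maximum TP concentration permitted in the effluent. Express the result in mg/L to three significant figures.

1.44 mg/L

110 L/s = 0.11 m³/s.
1680 L/s = 1.68 m³/s.
Mass balance: 0.22·1.79 = 0.11·Cₑ + 1.68·0.14.
Cₑ = (0.3938 − 0.2352) / 0.11 = 1.442 mg/L.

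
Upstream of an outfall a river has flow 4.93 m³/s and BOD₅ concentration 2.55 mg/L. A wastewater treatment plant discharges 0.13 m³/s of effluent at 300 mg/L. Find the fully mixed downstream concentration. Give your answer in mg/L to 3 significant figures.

Conservation of mass across the mixing zone: C = (0.13·300 + 4.93·2.55) / (0.13 + 4.93) = 51.57/5.06 = 10.19 mg/L.

10.2 mg/L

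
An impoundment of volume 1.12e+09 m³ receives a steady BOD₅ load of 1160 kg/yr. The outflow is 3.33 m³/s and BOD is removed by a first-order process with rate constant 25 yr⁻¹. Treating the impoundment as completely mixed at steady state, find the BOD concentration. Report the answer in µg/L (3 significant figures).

0.0413 µg/L

Outflow Q = 3.33 m³/s × 3.156e+07 s/yr = 1.051e+08 m³/yr.
Steady-state CSTR mass balance: W = Q·C + k·V·C, so C = W/(Q + kV).
Q + kV = 1.051e+08 + 25·1.12e+09 = 2.811e+10 m³/yr.
C = 1160/2.811e+10 = 4.127e-08 kg/m³ = 4.127e-05 mg/L = 0.04127 µg/L.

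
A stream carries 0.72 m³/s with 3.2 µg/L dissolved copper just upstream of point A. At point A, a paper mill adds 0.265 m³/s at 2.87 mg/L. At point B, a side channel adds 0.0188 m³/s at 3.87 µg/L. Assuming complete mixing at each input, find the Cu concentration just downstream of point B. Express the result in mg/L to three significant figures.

0.760 mg/L

3.2 µg/L = 0.0032 mg/L.
After input A: C = (0.72·0.0032 + 0.265·2.87) / 0.985 = 0.7745 mg/L.
3.87 µg/L = 0.00387 mg/L.
After input B: C = (0.985·0.7745 + 0.0188·0.00387) / 1.004 = 0.76 mg/L.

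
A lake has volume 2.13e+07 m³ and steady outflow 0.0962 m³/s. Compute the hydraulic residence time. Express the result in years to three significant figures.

Q = 0.0962 m³/s × 3.156e+07 s/yr = 3.036e+06 m³/yr.
Hydraulic residence time τ = V/Q = 2.13e+07/3.036e+06 = 7.016 yr.

7.02 yr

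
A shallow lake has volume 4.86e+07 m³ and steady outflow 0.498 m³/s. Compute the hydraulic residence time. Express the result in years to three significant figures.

Q = 0.498 m³/s × 3.156e+07 s/yr = 1.572e+07 m³/yr.
Hydraulic residence time τ = V/Q = 4.86e+07/1.572e+07 = 3.092 yr.

3.09 yr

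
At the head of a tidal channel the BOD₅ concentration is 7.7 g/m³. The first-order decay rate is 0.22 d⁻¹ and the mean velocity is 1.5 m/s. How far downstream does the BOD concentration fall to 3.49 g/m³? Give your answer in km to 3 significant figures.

466 km

From C = C₀·e^(−kt), t = ln(C₀/C)/k = ln(7.7/3.49)/0.22 = 0.7913/0.22 = 3.597 d.
Distance = v·t = 1.5 m/s × 3.108e+05 s = 4.662e+05 m = 466.2 km.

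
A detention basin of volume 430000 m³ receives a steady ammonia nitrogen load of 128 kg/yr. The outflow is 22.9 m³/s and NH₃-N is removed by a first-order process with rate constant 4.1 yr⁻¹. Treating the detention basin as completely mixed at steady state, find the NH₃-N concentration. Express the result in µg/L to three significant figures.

Outflow Q = 22.9 m³/s × 3.156e+07 s/yr = 7.227e+08 m³/yr.
Steady-state CSTR mass balance: W = Q·C + k·V·C, so C = W/(Q + kV).
Q + kV = 7.227e+08 + 4.1·430000 = 7.244e+08 m³/yr.
C = 128/7.244e+08 = 1.767e-07 kg/m³ = 0.0001767 mg/L = 0.1767 µg/L.

0.177 µg/L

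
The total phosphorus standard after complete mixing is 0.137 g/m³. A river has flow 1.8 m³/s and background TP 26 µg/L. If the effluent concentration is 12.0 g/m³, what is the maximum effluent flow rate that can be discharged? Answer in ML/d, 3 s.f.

1.46 ML/d

26 µg/L = 0.026 mg/L.
Mass balance at complete mixing: C_std·(Q_w + Q_r) = Q_w·C_e + Q_r·C_b.
Rearranging, Q_w = Q_r·(C_std − C_b)/(C_e − C_std) = 1.8·(0.137 − 0.026) / (12 − 0.137) = 0.01684 m³/s.
= 1.455 ML/d.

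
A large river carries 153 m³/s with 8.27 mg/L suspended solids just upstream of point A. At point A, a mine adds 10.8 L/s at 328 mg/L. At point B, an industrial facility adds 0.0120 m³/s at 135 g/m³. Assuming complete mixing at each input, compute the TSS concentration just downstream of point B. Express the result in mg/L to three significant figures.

10.8 L/s = 0.0108 m³/s.
After input A: C = (153·8.27 + 0.0108·328) / 153 = 8.293 mg/L.
After input B: C = (153·8.293 + 0.012·135) / 153 = 8.303 mg/L.

8.30 mg/L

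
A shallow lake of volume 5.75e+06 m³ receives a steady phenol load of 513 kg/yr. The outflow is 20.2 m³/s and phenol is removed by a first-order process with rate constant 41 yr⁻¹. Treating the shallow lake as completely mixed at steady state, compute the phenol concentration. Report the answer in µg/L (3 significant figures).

0.587 µg/L

Outflow Q = 20.2 m³/s × 3.156e+07 s/yr = 6.375e+08 m³/yr.
Steady-state CSTR mass balance: W = Q·C + k·V·C, so C = W/(Q + kV).
Q + kV = 6.375e+08 + 41·5.75e+06 = 8.732e+08 m³/yr.
C = 513/8.732e+08 = 5.875e-07 kg/m³ = 0.0005875 mg/L = 0.5875 µg/L.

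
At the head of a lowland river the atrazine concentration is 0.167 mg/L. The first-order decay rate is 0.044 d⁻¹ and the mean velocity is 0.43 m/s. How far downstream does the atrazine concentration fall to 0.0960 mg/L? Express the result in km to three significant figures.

467 km

From C = C₀·e^(−kt), t = ln(C₀/C)/k = ln(0.167/0.0960)/0.044 = 0.5536/0.044 = 12.58 d.
Distance = v·t = 0.43 m/s × 1.087e+06 s = 4.675e+05 m = 467.5 km.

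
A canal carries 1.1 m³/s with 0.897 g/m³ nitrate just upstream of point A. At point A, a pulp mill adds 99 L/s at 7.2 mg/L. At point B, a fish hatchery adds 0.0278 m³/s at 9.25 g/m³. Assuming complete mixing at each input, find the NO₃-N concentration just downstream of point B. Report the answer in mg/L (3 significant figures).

1.59 mg/L

99 L/s = 0.099 m³/s.
After input A: C = (1.1·0.897 + 0.099·7.2) / 1.199 = 1.417 mg/L.
After input B: C = (1.199·1.417 + 0.0278·9.25) / 1.227 = 1.595 mg/L.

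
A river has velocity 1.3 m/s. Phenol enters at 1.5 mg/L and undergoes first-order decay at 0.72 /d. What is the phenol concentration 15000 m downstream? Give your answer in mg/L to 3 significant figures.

Travel time t = 15000 m / 1.3 m/s = 1.5e+04/1.3 = 1.154e+04 s = 0.1335 d.
First-order decay: C = 1.5·exp(−0.72·0.1335) = 1.5·0.9083 = 1.362 mg/L.

1.36 mg/L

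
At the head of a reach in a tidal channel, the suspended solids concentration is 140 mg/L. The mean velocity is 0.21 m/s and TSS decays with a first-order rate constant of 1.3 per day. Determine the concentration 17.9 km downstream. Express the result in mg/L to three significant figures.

38.8 mg/L

Travel time t = 17.9 km / 0.21 m/s = 1.79e+04/0.21 = 8.524e+04 s = 0.9866 d.
First-order decay: C = 140·exp(−1.3·0.9866) = 140·0.2773 = 38.83 mg/L.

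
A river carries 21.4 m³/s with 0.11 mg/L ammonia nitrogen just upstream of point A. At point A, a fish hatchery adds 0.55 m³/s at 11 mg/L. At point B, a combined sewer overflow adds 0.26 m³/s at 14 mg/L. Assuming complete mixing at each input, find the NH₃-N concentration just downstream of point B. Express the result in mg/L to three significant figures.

After input A: C = (21.4·0.11 + 0.55·11) / 21.95 = 0.3829 mg/L.
After input B: C = (21.95·0.3829 + 0.26·14) / 22.21 = 0.5423 mg/L.

0.542 mg/L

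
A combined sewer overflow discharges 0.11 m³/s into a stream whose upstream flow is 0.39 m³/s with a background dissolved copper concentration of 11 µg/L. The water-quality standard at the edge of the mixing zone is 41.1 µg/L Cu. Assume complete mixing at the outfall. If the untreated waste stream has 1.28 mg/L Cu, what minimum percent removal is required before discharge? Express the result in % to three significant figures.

88.5 %

11 µg/L = 0.011 mg/L.
41.1 µg/L = 0.0411 mg/L.
Mass balance: 0.0411·0.5 = 0.11·Cₑ + 0.39·0.011.
Cₑ = (0.02055 − 0.00429) / 0.11 = 0.1478 mg/L.
Required removal = 1 − 0.1478/1.28 = 88.45 %.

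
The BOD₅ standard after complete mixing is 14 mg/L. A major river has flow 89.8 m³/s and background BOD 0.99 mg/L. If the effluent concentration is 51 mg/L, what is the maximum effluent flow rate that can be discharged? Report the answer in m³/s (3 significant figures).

31.6 m³/s

Mass balance at complete mixing: C_std·(Q_w + Q_r) = Q_w·C_e + Q_r·C_b.
Rearranging, Q_w = Q_r·(C_std − C_b)/(C_e − C_std) = 89.8·(14 − 0.99) / (51 − 14) = 31.58 m³/s.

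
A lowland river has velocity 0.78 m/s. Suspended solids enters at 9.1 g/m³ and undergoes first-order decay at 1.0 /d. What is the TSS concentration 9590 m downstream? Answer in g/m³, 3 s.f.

Travel time t = 9590 m / 0.78 m/s = 9590/0.78 = 1.229e+04 s = 0.1423 d.
First-order decay: C = 9.1·exp(−1.0·0.1423) = 9.1·0.8674 = 7.893 g/m³.

7.89 g/m³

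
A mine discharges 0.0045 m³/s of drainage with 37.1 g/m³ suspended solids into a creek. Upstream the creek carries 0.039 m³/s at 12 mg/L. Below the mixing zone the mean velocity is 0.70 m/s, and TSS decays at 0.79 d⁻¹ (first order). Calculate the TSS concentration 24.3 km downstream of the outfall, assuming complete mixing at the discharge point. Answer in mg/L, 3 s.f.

After complete mixing, C₀ = (0.0045·37.1 + 0.039·12) / 0.0435 = 14.6 mg/L.
Travel time t = 2.43e+04 m / 0.70 m/s = 3.471e+04 s = 0.4018 d.
C = 14.6·exp(−0.79·0.4018) = 14.6·0.728 = 10.63 mg/L.

10.6 mg/L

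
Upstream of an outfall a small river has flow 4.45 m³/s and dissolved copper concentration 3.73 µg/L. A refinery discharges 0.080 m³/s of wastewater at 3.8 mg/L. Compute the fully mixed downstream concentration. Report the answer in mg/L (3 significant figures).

3.73 µg/L = 0.00373 mg/L.
Flow-weighted mixing gives C = (0.08·3.8 + 4.45·0.00373) / (0.08 + 4.45) = 0.3206/4.53 = 0.07077 mg/L.

0.0708 mg/L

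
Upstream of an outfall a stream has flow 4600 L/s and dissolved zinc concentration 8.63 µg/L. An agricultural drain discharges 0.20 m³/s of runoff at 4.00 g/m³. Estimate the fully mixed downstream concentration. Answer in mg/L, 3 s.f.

4600 L/s = 4.6 m³/s.
8.63 µg/L = 0.00863 mg/L.
By mass balance at complete mixing, C = (0.2·4 + 4.6·0.00863) / (0.2 + 4.6) = 0.8397/4.8 = 0.1749 mg/L.

0.175 mg/L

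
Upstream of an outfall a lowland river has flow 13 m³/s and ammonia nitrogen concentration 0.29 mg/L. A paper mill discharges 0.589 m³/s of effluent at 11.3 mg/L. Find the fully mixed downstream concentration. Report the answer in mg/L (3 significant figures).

By mass balance at complete mixing, C = (0.589·11.3 + 13·0.29) / (0.589 + 13) = 10.43/13.59 = 0.7672 mg/L.

0.767 mg/L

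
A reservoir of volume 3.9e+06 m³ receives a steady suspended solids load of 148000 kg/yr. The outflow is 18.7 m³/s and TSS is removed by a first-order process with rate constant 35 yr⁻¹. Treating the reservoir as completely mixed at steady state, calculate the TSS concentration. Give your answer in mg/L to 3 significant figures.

0.204 mg/L

Outflow Q = 18.7 m³/s × 3.156e+07 s/yr = 5.901e+08 m³/yr.
Steady-state CSTR mass balance: W = Q·C + k·V·C, so C = W/(Q + kV).
Q + kV = 5.901e+08 + 35·3.9e+06 = 7.266e+08 m³/yr.
C = 148000/7.266e+08 = 0.0002037 kg/m³ = 0.2037 mg/L.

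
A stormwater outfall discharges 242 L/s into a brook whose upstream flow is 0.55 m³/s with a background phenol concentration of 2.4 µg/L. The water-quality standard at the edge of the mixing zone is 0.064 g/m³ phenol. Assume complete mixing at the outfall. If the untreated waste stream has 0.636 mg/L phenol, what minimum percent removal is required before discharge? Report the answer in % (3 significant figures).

67.9 %

242 L/s = 0.242 m³/s.
2.4 µg/L = 0.0024 mg/L.
Mass balance: 0.064·0.792 = 0.242·Cₑ + 0.55·0.0024.
Cₑ = (0.05069 − 0.00132) / 0.242 = 0.204 mg/L.
Required removal = 1 − 0.204/0.636 = 67.92 %.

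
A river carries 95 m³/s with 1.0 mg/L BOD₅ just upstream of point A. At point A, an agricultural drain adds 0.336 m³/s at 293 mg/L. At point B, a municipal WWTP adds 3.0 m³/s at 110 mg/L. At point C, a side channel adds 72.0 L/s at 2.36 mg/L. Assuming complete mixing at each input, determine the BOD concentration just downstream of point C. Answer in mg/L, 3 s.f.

5.32 mg/L

After input A: C = (95·1 + 0.336·293) / 95.34 = 2.029 mg/L.
After input B: C = (95.34·2.029 + 3·110) / 98.34 = 5.323 mg/L.
72.0 L/s = 0.072 m³/s.
After input C: C = (98.34·5.323 + 0.072·2.36) / 98.41 = 5.321 mg/L.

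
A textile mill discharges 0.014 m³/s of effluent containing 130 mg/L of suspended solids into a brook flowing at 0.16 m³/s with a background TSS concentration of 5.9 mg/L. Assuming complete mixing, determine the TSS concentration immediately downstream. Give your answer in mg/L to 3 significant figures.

15.9 mg/L

Conservation of mass across the mixing zone: C = (0.014·130 + 0.16·5.9) / (0.014 + 0.16) = 2.764/0.174 = 15.89 mg/L.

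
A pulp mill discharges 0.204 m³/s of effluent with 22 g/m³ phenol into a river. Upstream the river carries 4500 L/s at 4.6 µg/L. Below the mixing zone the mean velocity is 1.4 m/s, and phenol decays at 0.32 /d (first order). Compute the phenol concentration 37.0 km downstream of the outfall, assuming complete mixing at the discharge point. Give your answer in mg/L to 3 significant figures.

4500 L/s = 4.5 m³/s.
4.6 µg/L = 0.0046 mg/L.
After complete mixing, C₀ = (0.204·22 + 4.5·0.0046) / 4.704 = 0.9585 mg/L.
Travel time t = 3.7e+04 m / 1.4 m/s = 2.643e+04 s = 0.3059 d.
C = 0.9585·exp(−0.32·0.3059) = 0.9585·0.9068 = 0.8691 mg/L.

0.869 mg/L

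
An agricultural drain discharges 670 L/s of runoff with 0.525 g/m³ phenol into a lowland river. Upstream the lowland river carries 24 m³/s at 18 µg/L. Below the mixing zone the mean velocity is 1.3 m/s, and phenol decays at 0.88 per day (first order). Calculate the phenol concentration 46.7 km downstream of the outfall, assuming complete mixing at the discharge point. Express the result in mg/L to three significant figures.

0.0220 mg/L

670 L/s = 0.67 m³/s.
18 µg/L = 0.018 mg/L.
After complete mixing, C₀ = (0.67·0.525 + 24·0.018) / 24.67 = 0.03177 mg/L.
Travel time t = 4.67e+04 m / 1.3 m/s = 3.592e+04 s = 0.4158 d.
C = 0.03177·exp(−0.88·0.4158) = 0.03177·0.6936 = 0.02203 mg/L.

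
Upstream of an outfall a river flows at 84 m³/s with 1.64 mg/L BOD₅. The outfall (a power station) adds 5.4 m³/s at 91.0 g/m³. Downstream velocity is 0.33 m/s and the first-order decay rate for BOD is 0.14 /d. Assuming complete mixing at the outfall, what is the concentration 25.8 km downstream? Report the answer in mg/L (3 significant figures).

6.20 mg/L

After complete mixing, C₀ = (5.4·91 + 84·1.64) / 89.4 = 7.038 mg/L.
Travel time t = 2.58e+04 m / 0.33 m/s = 7.818e+04 s = 0.9049 d.
C = 7.038·exp(−0.14·0.9049) = 7.038·0.881 = 6.2 mg/L.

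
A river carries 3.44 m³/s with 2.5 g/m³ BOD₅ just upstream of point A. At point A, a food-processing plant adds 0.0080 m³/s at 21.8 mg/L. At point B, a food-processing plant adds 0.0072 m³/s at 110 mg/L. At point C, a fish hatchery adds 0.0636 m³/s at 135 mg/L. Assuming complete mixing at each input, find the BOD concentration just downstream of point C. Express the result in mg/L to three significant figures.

5.16 mg/L

After input A: C = (3.44·2.5 + 0.008·21.8) / 3.448 = 2.545 mg/L.
After input B: C = (3.448·2.545 + 0.0072·110) / 3.455 = 2.769 mg/L.
After input C: C = (3.455·2.769 + 0.0636·135) / 3.519 = 5.159 mg/L.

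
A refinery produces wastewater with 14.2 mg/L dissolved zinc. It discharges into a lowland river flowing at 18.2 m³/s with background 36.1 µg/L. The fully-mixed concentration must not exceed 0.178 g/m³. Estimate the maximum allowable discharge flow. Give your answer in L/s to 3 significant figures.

184 L/s

36.1 µg/L = 0.0361 mg/L.
Mass balance at complete mixing: C_std·(Q_w + Q_r) = Q_w·C_e + Q_r·C_b.
Rearranging, Q_w = Q_r·(C_std − C_b)/(C_e − C_std) = 18.2·(0.178 − 0.0361) / (14.2 − 0.178) = 0.1842 m³/s.
= 184.2 L/s.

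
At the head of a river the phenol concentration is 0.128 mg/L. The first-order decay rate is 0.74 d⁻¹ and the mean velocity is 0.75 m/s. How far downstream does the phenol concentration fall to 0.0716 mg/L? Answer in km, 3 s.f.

50.9 km

From C = C₀·e^(−kt), t = ln(C₀/C)/k = ln(0.128/0.0716)/0.74 = 0.5809/0.74 = 0.785 d.
Distance = v·t = 0.75 m/s × 6.783e+04 s = 5.087e+04 m = 50.87 km.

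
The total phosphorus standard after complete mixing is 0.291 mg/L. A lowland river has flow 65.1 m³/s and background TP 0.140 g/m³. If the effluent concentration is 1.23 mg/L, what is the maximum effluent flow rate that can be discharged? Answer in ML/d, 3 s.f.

Mass balance at complete mixing: C_std·(Q_w + Q_r) = Q_w·C_e + Q_r·C_b.
Rearranging, Q_w = Q_r·(C_std − C_b)/(C_e − C_std) = 65.1·(0.291 − 0.14) / (1.23 − 0.291) = 10.47 m³/s.
= 904.5 ML/d.

904 ML/d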